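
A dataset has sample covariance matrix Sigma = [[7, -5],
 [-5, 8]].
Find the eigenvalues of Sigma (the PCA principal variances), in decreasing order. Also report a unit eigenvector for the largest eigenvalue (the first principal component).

Step 1 — characteristic polynomial of 2×2 Sigma:
  det(Sigma - λI) = λ² - trace · λ + det = 0.
  trace = 7 + 8 = 15, det = 7·8 - (-5)² = 31.
Step 2 — discriminant:
  Δ = trace² - 4·det = 225 - 124 = 101.
Step 3 — eigenvalues:
  λ = (trace ± √Δ)/2 = (15 ± 10.0499)/2,
  λ_1 = 12.5249,  λ_2 = 2.4751.

Step 4 — unit eigenvector for λ_1: solve (Sigma - λ_1 I)v = 0. First row:
  (7 - 12.5249)·v_x + (-5)·v_y = 0, i.e. (-5.5249)·v_x + (-5)·v_y = 0,
  so v ∝ (b, λ_1 - a) = (-5, 5.5249); multiply by -1 so the first entry is positive: u = (5, -5.5249).
  ||u|| = √((5)² + (-5.5249)²) = √(55.5249) ≈ 7.4515,
  v_1 = u/||u|| ≈ (0.671, -0.7415) (||v_1|| = 1).

λ_1 = 12.5249,  λ_2 = 2.4751;  v_1 ≈ (0.671, -0.7415)


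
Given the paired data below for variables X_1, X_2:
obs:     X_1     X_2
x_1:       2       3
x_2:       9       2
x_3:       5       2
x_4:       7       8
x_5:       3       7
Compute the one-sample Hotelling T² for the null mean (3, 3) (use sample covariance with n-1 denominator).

Step 1 — sample mean vector:
  mean(X_1) = (2 + 9 + 5 + 7 + 3) / 5 = 26/5 = 5.2
  mean(X_2) = (3 + 2 + 2 + 8 + 7) / 5 = 22/5 = 4.4
  x̄ = (5.2, 4.4),  deviation x̄ - mu_0 = (5.2, 4.4) - (3, 3) = (2.2, 1.4).

Step 2 — sample covariance matrix, S[i,j] = (1/(n-1)) · Σ_k (x_{k,i} - mean_i) · (x_{k,j} - mean_j), divisor n-1 = 4:
  S[X_1,X_1] = ((-3.2)·(-3.2) + (3.8)·(3.8) + (-0.2)·(-0.2) + (1.8)·(1.8) + (-2.2)·(-2.2)) / 4 = 32.8/4 = 8.2
  S[X_1,X_2] = ((-3.2)·(-1.4) + (3.8)·(-2.4) + (-0.2)·(-2.4) + (1.8)·(3.6) + (-2.2)·(2.6)) / 4 = -3.4/4 = -0.85
  S[X_2,X_2] = ((-1.4)·(-1.4) + (-2.4)·(-2.4) + (-2.4)·(-2.4) + (3.6)·(3.6) + (2.6)·(2.6)) / 4 = 33.2/4 = 8.3
  S = [[8.2, -0.85],
 [-0.85, 8.3]].

Step 3 — invert S. det(S) = 8.2·8.3 - (-0.85)² = 67.3375.
  S^{-1} = (1/det) · [[d, -b], [-b, a]] = [[0.1233, 0.0126],
 [0.0126, 0.1218]].

Step 4 — quadratic form (x̄ - mu_0)^T · S^{-1} · (x̄ - mu_0):
  S^{-1} · (x̄ - mu_0) = (0.2888, 0.1983),
  (x̄ - mu_0)^T · [...] = (2.2)·(0.2888) + (1.4)·(0.1983) = 0.913.

Step 5 — scale by n: T² = 5 · 0.913 = 4.5651.

T² ≈ 4.5651


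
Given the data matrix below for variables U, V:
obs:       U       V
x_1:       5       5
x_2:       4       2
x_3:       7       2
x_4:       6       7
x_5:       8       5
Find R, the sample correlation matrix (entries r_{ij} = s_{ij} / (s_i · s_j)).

Step 1 — column means:
  mean(U) = (5 + 4 + 7 + 6 + 8) / 5 = 30/5 = 6
  mean(V) = (5 + 2 + 2 + 7 + 5) / 5 = 21/5 = 4.2

Step 2 — sample variances and covariances s[i,j] = (1/(n-1)) · Σ_k (x_{k,i} - mean_i) · (x_{k,j} - mean_j), with n-1 = 4:
  s[U,U] = ((-1)·(-1) + (-2)·(-2) + (1)·(1) + (0)·(0) + (2)·(2)) / 4 = 10/4 = 2.5
  s[U,V] = ((-1)·(0.8) + (-2)·(-2.2) + (1)·(-2.2) + (0)·(2.8) + (2)·(0.8)) / 4 = 3/4 = 0.75
  s[V,V] = ((0.8)·(0.8) + (-2.2)·(-2.2) + (-2.2)·(-2.2) + (2.8)·(2.8) + (0.8)·(0.8)) / 4 = 18.8/4 = 4.7
  Sample standard deviations s_i = √(s[i,i]):
  s(U) = √(2.5) = 1.5811
  s(V) = √(4.7) = 2.1679

Step 3 — r_{ij} = s_{ij} / (s_i · s_j):
  r[U,U] = 1 (diagonal).
  r[U,V] = 0.75 / (1.5811 · 2.1679) = 0.75 / 3.4278 = 0.2188
  r[V,V] = 1 (diagonal).

R is symmetric with unit diagonal. Assembling:

R = [[1, 0.2188],
 [0.2188, 1]]


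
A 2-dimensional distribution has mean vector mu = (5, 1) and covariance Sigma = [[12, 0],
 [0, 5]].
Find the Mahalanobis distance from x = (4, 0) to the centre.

Step 1 — centre the observation: (x - mu) = (-1, -1).

Step 2 — invert Sigma. det(Sigma) = 12·5 - (0)² = 60.
  Sigma^{-1} = (1/det) · [[d, -b], [-b, a]] = [[0.0833, 0],
 [0, 0.2]].

Step 3 — form the quadratic (x - mu)^T · Sigma^{-1} · (x - mu):
  Sigma^{-1} · (x - mu) = (-0.0833, -0.2).
  (x - mu)^T · [Sigma^{-1} · (x - mu)] = (-1)·(-0.0833) + (-1)·(-0.2) = 0.2833.

Step 4 — take square root: d = √(0.2833) ≈ 0.5323.

d(x, mu) = √(0.2833) ≈ 0.5323


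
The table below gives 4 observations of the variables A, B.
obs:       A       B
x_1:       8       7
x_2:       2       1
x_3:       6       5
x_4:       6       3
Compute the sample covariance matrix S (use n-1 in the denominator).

Step 1 — column means:
  mean(A) = (8 + 2 + 6 + 6) / 4 = 22/4 = 5.5
  mean(B) = (7 + 1 + 5 + 3) / 4 = 16/4 = 4

Step 2 — sample covariance S[i,j] = (1/(n-1)) · Σ_k (x_{k,i} - mean_i) · (x_{k,j} - mean_j), with n-1 = 3.
  S[A,A] = ((2.5)·(2.5) + (-3.5)·(-3.5) + (0.5)·(0.5) + (0.5)·(0.5)) / 3 = 19/3 = 6.3333
  S[A,B] = ((2.5)·(3) + (-3.5)·(-3) + (0.5)·(1) + (0.5)·(-1)) / 3 = 18/3 = 6
  S[B,B] = ((3)·(3) + (-3)·(-3) + (1)·(1) + (-1)·(-1)) / 3 = 20/3 = 6.6667

S is symmetric (S[j,i] = S[i,j]). Assembling:

S = [[6.3333, 6],
 [6, 6.6667]]


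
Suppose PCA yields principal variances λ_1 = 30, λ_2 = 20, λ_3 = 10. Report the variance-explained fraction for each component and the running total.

Step 1 — total variance = trace(Sigma) = Σ λ_i = 30 + 20 + 10 = 60.

Step 2 — fraction explained by component i = λ_i / Σ λ:
  PC1: 30/60 = 0.5
  PC2: 20/60 = 0.3333
  PC3: 10/60 = 0.1667

Step 3 — cumulative fraction after k components = (λ_1 + ... + λ_k) / Σ λ:
  k = 1: 30/60 = 0.5
  k = 2: (30 + 20)/60 = 50/60 = 0.8333
  k = 3: (30 + 20 + 10)/60 = 60/60 = 1

Summary (fraction, with percent):

explained: PC1 0.5 (50%), PC2 0.3333 (33.33%), PC3 0.1667 (16.67%);  cumulative: 0.5, 0.8333, 1


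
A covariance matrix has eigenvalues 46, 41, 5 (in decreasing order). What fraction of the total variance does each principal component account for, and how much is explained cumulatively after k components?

Step 1 — total variance = trace(Sigma) = Σ λ_i = 46 + 41 + 5 = 92.

Step 2 — fraction explained by component i = λ_i / Σ λ:
  PC1: 46/92 = 0.5
  PC2: 41/92 = 0.4457
  PC3: 5/92 = 0.0543

Step 3 — cumulative fraction after k components = (λ_1 + ... + λ_k) / Σ λ:
  k = 1: 46/92 = 0.5
  k = 2: (46 + 41)/92 = 87/92 = 0.9457
  k = 3: (46 + 41 + 5)/92 = 92/92 = 1

Summary (fraction, with percent):

explained: PC1 0.5 (50%), PC2 0.4457 (44.57%), PC3 0.0543 (5.43%);  cumulative: 0.5, 0.9457, 1


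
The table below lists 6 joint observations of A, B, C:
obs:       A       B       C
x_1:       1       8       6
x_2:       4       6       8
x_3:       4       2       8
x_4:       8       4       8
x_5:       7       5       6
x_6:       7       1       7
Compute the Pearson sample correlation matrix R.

Step 1 — column means:
  mean(A) = (1 + 4 + 4 + 8 + 7 + 7) / 6 = 31/6 = 5.1667
  mean(B) = (8 + 6 + 2 + 4 + 5 + 1) / 6 = 26/6 = 4.3333
  mean(C) = (6 + 8 + 8 + 8 + 6 + 7) / 6 = 43/6 = 7.1667

Step 2 — sample variances and covariances s[i,j] = (1/(n-1)) · Σ_k (x_{k,i} - mean_i) · (x_{k,j} - mean_j), with n-1 = 5:
  s[A,A] = ((-4.1667)·(-4.1667) + (-1.1667)·(-1.1667) + (-1.1667)·(-1.1667) + (2.8333)·(2.8333) + (1.8333)·(1.8333) + (1.8333)·(1.8333)) / 5 = 34.8333/5 = 6.9667
  s[A,B] = ((-4.1667)·(3.6667) + (-1.1667)·(1.6667) + (-1.1667)·(-2.3333) + (2.8333)·(-0.3333) + (1.8333)·(0.6667) + (1.8333)·(-3.3333)) / 5 = -20.3333/5 = -4.0667
  s[A,C] = ((-4.1667)·(-1.1667) + (-1.1667)·(0.8333) + (-1.1667)·(0.8333) + (2.8333)·(0.8333) + (1.8333)·(-1.1667) + (1.8333)·(-0.1667)) / 5 = 2.8333/5 = 0.5667
  s[B,B] = ((3.6667)·(3.6667) + (1.6667)·(1.6667) + (-2.3333)·(-2.3333) + (-0.3333)·(-0.3333) + (0.6667)·(0.6667) + (-3.3333)·(-3.3333)) / 5 = 33.3333/5 = 6.6667
  s[B,C] = ((3.6667)·(-1.1667) + (1.6667)·(0.8333) + (-2.3333)·(0.8333) + (-0.3333)·(0.8333) + (0.6667)·(-1.1667) + (-3.3333)·(-0.1667)) / 5 = -5.3333/5 = -1.0667
  s[C,C] = ((-1.1667)·(-1.1667) + (0.8333)·(0.8333) + (0.8333)·(0.8333) + (0.8333)·(0.8333) + (-1.1667)·(-1.1667) + (-0.1667)·(-0.1667)) / 5 = 4.8333/5 = 0.9667
  Sample standard deviations s_i = √(s[i,i]):
  s(A) = √(6.9667) = 2.6394
  s(B) = √(6.6667) = 2.582
  s(C) = √(0.9667) = 0.9832

Step 3 — r_{ij} = s_{ij} / (s_i · s_j):
  r[A,A] = 1 (diagonal).
  r[A,B] = -4.0667 / (2.6394 · 2.582) = -4.0667 / 6.815 = -0.5967
  r[A,C] = 0.5667 / (2.6394 · 0.9832) = 0.5667 / 2.5951 = 0.2184
  r[B,B] = 1 (diagonal).
  r[B,C] = -1.0667 / (2.582 · 0.9832) = -1.0667 / 2.5386 = -0.4202
  r[C,C] = 1 (diagonal).

R is symmetric with unit diagonal. Assembling:

R = [[1, -0.5967, 0.2184],
 [-0.5967, 1, -0.4202],
 [0.2184, -0.4202, 1]]


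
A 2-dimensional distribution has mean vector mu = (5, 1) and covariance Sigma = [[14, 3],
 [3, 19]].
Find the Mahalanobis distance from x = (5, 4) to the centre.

Step 1 — centre the observation: (x - mu) = (0, 3).

Step 2 — invert Sigma. det(Sigma) = 14·19 - (3)² = 257.
  Sigma^{-1} = (1/det) · [[d, -b], [-b, a]] = [[0.0739, -0.0117],
 [-0.0117, 0.0545]].

Step 3 — form the quadratic (x - mu)^T · Sigma^{-1} · (x - mu):
  Sigma^{-1} · (x - mu) = (-0.035, 0.1634).
  (x - mu)^T · [Sigma^{-1} · (x - mu)] = (0)·(-0.035) + (3)·(0.1634) = 0.4903.

Step 4 — take square root: d = √(0.4903) ≈ 0.7002.

d(x, mu) = √(0.4903) ≈ 0.7002


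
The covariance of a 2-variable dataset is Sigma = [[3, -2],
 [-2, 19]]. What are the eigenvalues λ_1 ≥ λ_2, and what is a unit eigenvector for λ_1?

Step 1 — characteristic polynomial of 2×2 Sigma:
  det(Sigma - λI) = λ² - trace · λ + det = 0.
  trace = 3 + 19 = 22, det = 3·19 - (-2)² = 53.
Step 2 — discriminant:
  Δ = trace² - 4·det = 484 - 212 = 272.
Step 3 — eigenvalues:
  λ = (trace ± √Δ)/2 = (22 ± 16.4924)/2,
  λ_1 = 19.2462,  λ_2 = 2.7538.

Step 4 — unit eigenvector for λ_1: solve (Sigma - λ_1 I)v = 0. First row:
  (3 - 19.2462)·v_x + (-2)·v_y = 0, i.e. (-16.2462)·v_x + (-2)·v_y = 0,
  so v ∝ (b, λ_1 - a) = (-2, 16.2462); multiply by -1 so the first entry is positive: u = (2, -16.2462).
  ||u|| = √((2)² + (-16.2462)²) = √(267.9394) ≈ 16.3689,
  v_1 = u/||u|| ≈ (0.1222, -0.9925) (||v_1|| = 1).

λ_1 = 19.2462,  λ_2 = 2.7538;  v_1 ≈ (0.1222, -0.9925)


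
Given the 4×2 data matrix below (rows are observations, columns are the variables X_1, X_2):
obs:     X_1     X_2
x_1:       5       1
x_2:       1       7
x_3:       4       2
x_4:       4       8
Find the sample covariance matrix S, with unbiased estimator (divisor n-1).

Step 1 — column means:
  mean(X_1) = (5 + 1 + 4 + 4) / 4 = 14/4 = 3.5
  mean(X_2) = (1 + 7 + 2 + 8) / 4 = 18/4 = 4.5

Step 2 — sample covariance S[i,j] = (1/(n-1)) · Σ_k (x_{k,i} - mean_i) · (x_{k,j} - mean_j), with n-1 = 3.
  S[X_1,X_1] = ((1.5)·(1.5) + (-2.5)·(-2.5) + (0.5)·(0.5) + (0.5)·(0.5)) / 3 = 9/3 = 3
  S[X_1,X_2] = ((1.5)·(-3.5) + (-2.5)·(2.5) + (0.5)·(-2.5) + (0.5)·(3.5)) / 3 = -11/3 = -3.6667
  S[X_2,X_2] = ((-3.5)·(-3.5) + (2.5)·(2.5) + (-2.5)·(-2.5) + (3.5)·(3.5)) / 3 = 37/3 = 12.3333

S is symmetric (S[j,i] = S[i,j]). Assembling:

S = [[3, -3.6667],
 [-3.6667, 12.3333]]


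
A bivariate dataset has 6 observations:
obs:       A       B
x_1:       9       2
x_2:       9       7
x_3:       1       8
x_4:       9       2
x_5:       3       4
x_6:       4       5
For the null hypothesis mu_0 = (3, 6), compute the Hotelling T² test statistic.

Step 1 — sample mean vector:
  mean(A) = (9 + 9 + 1 + 9 + 3 + 4) / 6 = 35/6 = 5.8333
  mean(B) = (2 + 7 + 8 + 2 + 4 + 5) / 6 = 28/6 = 4.6667
  x̄ = (5.8333, 4.6667),  deviation x̄ - mu_0 = (5.8333, 4.6667) - (3, 6) = (2.8333, -1.3333).

Step 2 — sample covariance matrix, S[i,j] = (1/(n-1)) · Σ_k (x_{k,i} - mean_i) · (x_{k,j} - mean_j), divisor n-1 = 5:
  S[A,A] = ((3.1667)·(3.1667) + (3.1667)·(3.1667) + (-4.8333)·(-4.8333) + (3.1667)·(3.1667) + (-2.8333)·(-2.8333) + (-1.8333)·(-1.8333)) / 5 = 64.8333/5 = 12.9667
  S[A,B] = ((3.1667)·(-2.6667) + (3.1667)·(2.3333) + (-4.8333)·(3.3333) + (3.1667)·(-2.6667) + (-2.8333)·(-0.6667) + (-1.8333)·(0.3333)) / 5 = -24.3333/5 = -4.8667
  S[B,B] = ((-2.6667)·(-2.6667) + (2.3333)·(2.3333) + (3.3333)·(3.3333) + (-2.6667)·(-2.6667) + (-0.6667)·(-0.6667) + (0.3333)·(0.3333)) / 5 = 31.3333/5 = 6.2667
  S = [[12.9667, -4.8667],
 [-4.8667, 6.2667]].

Step 3 — invert S. det(S) = 12.9667·6.2667 - (-4.8667)² = 57.5733.
  S^{-1} = (1/det) · [[d, -b], [-b, a]] = [[0.1088, 0.0845],
 [0.0845, 0.2252]].

Step 4 — quadratic form (x̄ - mu_0)^T · S^{-1} · (x̄ - mu_0):
  S^{-1} · (x̄ - mu_0) = (0.1957, -0.0608),
  (x̄ - mu_0)^T · [...] = (2.8333)·(0.1957) + (-1.3333)·(-0.0608) = 0.6355.

Step 5 — scale by n: T² = 6 · 0.6355 = 3.8131.

T² ≈ 3.8131


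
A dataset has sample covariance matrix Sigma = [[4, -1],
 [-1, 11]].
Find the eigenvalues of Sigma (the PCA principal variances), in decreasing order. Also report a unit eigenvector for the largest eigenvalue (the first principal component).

Step 1 — characteristic polynomial of 2×2 Sigma:
  det(Sigma - λI) = λ² - trace · λ + det = 0.
  trace = 4 + 11 = 15, det = 4·11 - (-1)² = 43.
Step 2 — discriminant:
  Δ = trace² - 4·det = 225 - 172 = 53.
Step 3 — eigenvalues:
  λ = (trace ± √Δ)/2 = (15 ± 7.2801)/2,
  λ_1 = 11.1401,  λ_2 = 3.8599.

Step 4 — unit eigenvector for λ_1: solve (Sigma - λ_1 I)v = 0. First row:
  (4 - 11.1401)·v_x + (-1)·v_y = 0, i.e. (-7.1401)·v_x + (-1)·v_y = 0,
  so v ∝ (b, λ_1 - a) = (-1, 7.1401); multiply by -1 so the first entry is positive: u = (1, -7.1401).
  ||u|| = √((1)² + (-7.1401)²) = √(51.9804) ≈ 7.2097,
  v_1 = u/||u|| ≈ (0.1387, -0.9903) (||v_1|| = 1).

λ_1 = 11.1401,  λ_2 = 3.8599;  v_1 ≈ (0.1387, -0.9903)


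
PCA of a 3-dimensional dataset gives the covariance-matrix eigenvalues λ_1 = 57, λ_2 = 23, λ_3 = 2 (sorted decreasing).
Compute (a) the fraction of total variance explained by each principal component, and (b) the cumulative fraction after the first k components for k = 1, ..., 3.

Step 1 — total variance = trace(Sigma) = Σ λ_i = 57 + 23 + 2 = 82.

Step 2 — fraction explained by component i = λ_i / Σ λ:
  PC1: 57/82 = 0.6951
  PC2: 23/82 = 0.2805
  PC3: 2/82 = 0.0244

Step 3 — cumulative fraction after k components = (λ_1 + ... + λ_k) / Σ λ:
  k = 1: 57/82 = 0.6951
  k = 2: (57 + 23)/82 = 80/82 = 0.9756
  k = 3: (57 + 23 + 2)/82 = 82/82 = 1

Summary (fraction, with percent):

explained: PC1 0.6951 (69.51%), PC2 0.2805 (28.05%), PC3 0.0244 (2.44%);  cumulative: 0.6951, 0.9756, 1


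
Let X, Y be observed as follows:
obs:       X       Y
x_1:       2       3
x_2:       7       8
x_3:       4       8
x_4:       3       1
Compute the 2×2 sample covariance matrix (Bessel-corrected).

Step 1 — column means:
  mean(X) = (2 + 7 + 4 + 3) / 4 = 16/4 = 4
  mean(Y) = (3 + 8 + 8 + 1) / 4 = 20/4 = 5

Step 2 — sample covariance S[i,j] = (1/(n-1)) · Σ_k (x_{k,i} - mean_i) · (x_{k,j} - mean_j), with n-1 = 3.
  S[X,X] = ((-2)·(-2) + (3)·(3) + (0)·(0) + (-1)·(-1)) / 3 = 14/3 = 4.6667
  S[X,Y] = ((-2)·(-2) + (3)·(3) + (0)·(3) + (-1)·(-4)) / 3 = 17/3 = 5.6667
  S[Y,Y] = ((-2)·(-2) + (3)·(3) + (3)·(3) + (-4)·(-4)) / 3 = 38/3 = 12.6667

S is symmetric (S[j,i] = S[i,j]). Assembling:

S = [[4.6667, 5.6667],
 [5.6667, 12.6667]]


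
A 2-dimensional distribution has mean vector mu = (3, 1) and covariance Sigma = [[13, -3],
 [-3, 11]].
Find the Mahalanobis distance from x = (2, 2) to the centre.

Step 1 — centre the observation: (x - mu) = (-1, 1).

Step 2 — invert Sigma. det(Sigma) = 13·11 - (-3)² = 134.
  Sigma^{-1} = (1/det) · [[d, -b], [-b, a]] = [[0.0821, 0.0224],
 [0.0224, 0.097]].

Step 3 — form the quadratic (x - mu)^T · Sigma^{-1} · (x - mu):
  Sigma^{-1} · (x - mu) = (-0.0597, 0.0746).
  (x - mu)^T · [Sigma^{-1} · (x - mu)] = (-1)·(-0.0597) + (1)·(0.0746) = 0.1343.

Step 4 — take square root: d = √(0.1343) ≈ 0.3665.

d(x, mu) = √(0.1343) ≈ 0.3665


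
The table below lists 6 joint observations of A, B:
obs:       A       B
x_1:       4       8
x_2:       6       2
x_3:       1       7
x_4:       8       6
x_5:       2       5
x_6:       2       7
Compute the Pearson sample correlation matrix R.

Step 1 — column means:
  mean(A) = (4 + 6 + 1 + 8 + 2 + 2) / 6 = 23/6 = 3.8333
  mean(B) = (8 + 2 + 7 + 6 + 5 + 7) / 6 = 35/6 = 5.8333

Step 2 — sample variances and covariances s[i,j] = (1/(n-1)) · Σ_k (x_{k,i} - mean_i) · (x_{k,j} - mean_j), with n-1 = 5:
  s[A,A] = ((0.1667)·(0.1667) + (2.1667)·(2.1667) + (-2.8333)·(-2.8333) + (4.1667)·(4.1667) + (-1.8333)·(-1.8333) + (-1.8333)·(-1.8333)) / 5 = 36.8333/5 = 7.3667
  s[A,B] = ((0.1667)·(2.1667) + (2.1667)·(-3.8333) + (-2.8333)·(1.1667) + (4.1667)·(0.1667) + (-1.8333)·(-0.8333) + (-1.8333)·(1.1667)) / 5 = -11.1667/5 = -2.2333
  s[B,B] = ((2.1667)·(2.1667) + (-3.8333)·(-3.8333) + (1.1667)·(1.1667) + (0.1667)·(0.1667) + (-0.8333)·(-0.8333) + (1.1667)·(1.1667)) / 5 = 22.8333/5 = 4.5667
  Sample standard deviations s_i = √(s[i,i]):
  s(A) = √(7.3667) = 2.7142
  s(B) = √(4.5667) = 2.137

Step 3 — r_{ij} = s_{ij} / (s_i · s_j):
  r[A,A] = 1 (diagonal).
  r[A,B] = -2.2333 / (2.7142 · 2.137) = -2.2333 / 5.8001 = -0.3851
  r[B,B] = 1 (diagonal).

R is symmetric with unit diagonal. Assembling:

R = [[1, -0.3851],
 [-0.3851, 1]]


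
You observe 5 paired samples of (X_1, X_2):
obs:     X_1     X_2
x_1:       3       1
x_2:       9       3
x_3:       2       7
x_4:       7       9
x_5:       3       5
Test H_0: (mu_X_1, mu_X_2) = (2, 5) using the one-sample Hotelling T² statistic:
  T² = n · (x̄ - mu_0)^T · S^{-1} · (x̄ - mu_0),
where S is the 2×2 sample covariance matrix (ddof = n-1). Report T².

Step 1 — sample mean vector:
  mean(X_1) = (3 + 9 + 2 + 7 + 3) / 5 = 24/5 = 4.8
  mean(X_2) = (1 + 3 + 7 + 9 + 5) / 5 = 25/5 = 5
  x̄ = (4.8, 5),  deviation x̄ - mu_0 = (4.8, 5) - (2, 5) = (2.8, 0).

Step 2 — sample covariance matrix, S[i,j] = (1/(n-1)) · Σ_k (x_{k,i} - mean_i) · (x_{k,j} - mean_j), divisor n-1 = 4:
  S[X_1,X_1] = ((-1.8)·(-1.8) + (4.2)·(4.2) + (-2.8)·(-2.8) + (2.2)·(2.2) + (-1.8)·(-1.8)) / 4 = 36.8/4 = 9.2
  S[X_1,X_2] = ((-1.8)·(-4) + (4.2)·(-2) + (-2.8)·(2) + (2.2)·(4) + (-1.8)·(0)) / 4 = 2/4 = 0.5
  S[X_2,X_2] = ((-4)·(-4) + (-2)·(-2) + (2)·(2) + (4)·(4) + (0)·(0)) / 4 = 40/4 = 10
  S = [[9.2, 0.5],
 [0.5, 10]].

Step 3 — invert S. det(S) = 9.2·10 - (0.5)² = 91.75.
  S^{-1} = (1/det) · [[d, -b], [-b, a]] = [[0.109, -0.0054],
 [-0.0054, 0.1003]].

Step 4 — quadratic form (x̄ - mu_0)^T · S^{-1} · (x̄ - mu_0):
  S^{-1} · (x̄ - mu_0) = (0.3052, -0.0153),
  (x̄ - mu_0)^T · [...] = (2.8)·(0.3052) + (0)·(-0.0153) = 0.8545.

Step 5 — scale by n: T² = 5 · 0.8545 = 4.2725.

T² ≈ 4.2725


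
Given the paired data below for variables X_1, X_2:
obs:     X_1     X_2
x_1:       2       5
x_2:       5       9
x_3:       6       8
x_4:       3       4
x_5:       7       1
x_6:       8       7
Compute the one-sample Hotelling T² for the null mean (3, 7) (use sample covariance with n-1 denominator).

Step 1 — sample mean vector:
  mean(X_1) = (2 + 5 + 6 + 3 + 7 + 8) / 6 = 31/6 = 5.1667
  mean(X_2) = (5 + 9 + 8 + 4 + 1 + 7) / 6 = 34/6 = 5.6667
  x̄ = (5.1667, 5.6667),  deviation x̄ - mu_0 = (5.1667, 5.6667) - (3, 7) = (2.1667, -1.3333).

Step 2 — sample covariance matrix, S[i,j] = (1/(n-1)) · Σ_k (x_{k,i} - mean_i) · (x_{k,j} - mean_j), divisor n-1 = 5:
  S[X_1,X_1] = ((-3.1667)·(-3.1667) + (-0.1667)·(-0.1667) + (0.8333)·(0.8333) + (-2.1667)·(-2.1667) + (1.8333)·(1.8333) + (2.8333)·(2.8333)) / 5 = 26.8333/5 = 5.3667
  S[X_1,X_2] = ((-3.1667)·(-0.6667) + (-0.1667)·(3.3333) + (0.8333)·(2.3333) + (-2.1667)·(-1.6667) + (1.8333)·(-4.6667) + (2.8333)·(1.3333)) / 5 = 2.3333/5 = 0.4667
  S[X_2,X_2] = ((-0.6667)·(-0.6667) + (3.3333)·(3.3333) + (2.3333)·(2.3333) + (-1.6667)·(-1.6667) + (-4.6667)·(-4.6667) + (1.3333)·(1.3333)) / 5 = 43.3333/5 = 8.6667
  S = [[5.3667, 0.4667],
 [0.4667, 8.6667]].

Step 3 — invert S. det(S) = 5.3667·8.6667 - (0.4667)² = 46.2933.
  S^{-1} = (1/det) · [[d, -b], [-b, a]] = [[0.1872, -0.0101],
 [-0.0101, 0.1159]].

Step 4 — quadratic form (x̄ - mu_0)^T · S^{-1} · (x̄ - mu_0):
  S^{-1} · (x̄ - mu_0) = (0.4191, -0.1764),
  (x̄ - mu_0)^T · [...] = (2.1667)·(0.4191) + (-1.3333)·(-0.1764) = 1.1432.

Step 5 — scale by n: T² = 6 · 1.1432 = 6.8592.

T² ≈ 6.8592


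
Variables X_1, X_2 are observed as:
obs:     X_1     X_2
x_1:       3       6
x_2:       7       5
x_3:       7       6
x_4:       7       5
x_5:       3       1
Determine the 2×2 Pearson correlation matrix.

Step 1 — column means:
  mean(X_1) = (3 + 7 + 7 + 7 + 3) / 5 = 27/5 = 5.4
  mean(X_2) = (6 + 5 + 6 + 5 + 1) / 5 = 23/5 = 4.6

Step 2 — sample variances and covariances s[i,j] = (1/(n-1)) · Σ_k (x_{k,i} - mean_i) · (x_{k,j} - mean_j), with n-1 = 4:
  s[X_1,X_1] = ((-2.4)·(-2.4) + (1.6)·(1.6) + (1.6)·(1.6) + (1.6)·(1.6) + (-2.4)·(-2.4)) / 4 = 19.2/4 = 4.8
  s[X_1,X_2] = ((-2.4)·(1.4) + (1.6)·(0.4) + (1.6)·(1.4) + (1.6)·(0.4) + (-2.4)·(-3.6)) / 4 = 8.8/4 = 2.2
  s[X_2,X_2] = ((1.4)·(1.4) + (0.4)·(0.4) + (1.4)·(1.4) + (0.4)·(0.4) + (-3.6)·(-3.6)) / 4 = 17.2/4 = 4.3
  Sample standard deviations s_i = √(s[i,i]):
  s(X_1) = √(4.8) = 2.1909
  s(X_2) = √(4.3) = 2.0736

Step 3 — r_{ij} = s_{ij} / (s_i · s_j):
  r[X_1,X_1] = 1 (diagonal).
  r[X_1,X_2] = 2.2 / (2.1909 · 2.0736) = 2.2 / 4.5431 = 0.4842
  r[X_2,X_2] = 1 (diagonal).

R is symmetric with unit diagonal. Assembling:

R = [[1, 0.4842],
 [0.4842, 1]]


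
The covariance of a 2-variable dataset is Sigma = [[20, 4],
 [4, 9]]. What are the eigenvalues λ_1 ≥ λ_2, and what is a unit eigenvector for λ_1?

Step 1 — characteristic polynomial of 2×2 Sigma:
  det(Sigma - λI) = λ² - trace · λ + det = 0.
  trace = 20 + 9 = 29, det = 20·9 - (4)² = 164.
Step 2 — discriminant:
  Δ = trace² - 4·det = 841 - 656 = 185.
Step 3 — eigenvalues:
  λ = (trace ± √Δ)/2 = (29 ± 13.6015)/2,
  λ_1 = 21.3007,  λ_2 = 7.6993.

Step 4 — unit eigenvector for λ_1: solve (Sigma - λ_1 I)v = 0. First row:
  (20 - 21.3007)·v_x + (4)·v_y = 0, i.e. (-1.3007)·v_x + (4)·v_y = 0,
  so v ∝ (b, λ_1 - a) = (4, 1.3007) = u.
  ||u|| = √((4)² + (1.3007)²) = √(17.6919) ≈ 4.2062,
  v_1 = u/||u|| ≈ (0.951, 0.3092) (||v_1|| = 1).

λ_1 = 21.3007,  λ_2 = 7.6993;  v_1 ≈ (0.951, 0.3092)


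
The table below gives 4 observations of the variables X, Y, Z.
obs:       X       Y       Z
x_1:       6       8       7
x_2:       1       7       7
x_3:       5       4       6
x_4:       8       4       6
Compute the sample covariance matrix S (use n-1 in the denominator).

Step 1 — column means:
  mean(X) = (6 + 1 + 5 + 8) / 4 = 20/4 = 5
  mean(Y) = (8 + 7 + 4 + 4) / 4 = 23/4 = 5.75
  mean(Z) = (7 + 7 + 6 + 6) / 4 = 26/4 = 6.5

Step 2 — sample covariance S[i,j] = (1/(n-1)) · Σ_k (x_{k,i} - mean_i) · (x_{k,j} - mean_j), with n-1 = 3.
  S[X,X] = ((1)·(1) + (-4)·(-4) + (0)·(0) + (3)·(3)) / 3 = 26/3 = 8.6667
  S[X,Y] = ((1)·(2.25) + (-4)·(1.25) + (0)·(-1.75) + (3)·(-1.75)) / 3 = -8/3 = -2.6667
  S[X,Z] = ((1)·(0.5) + (-4)·(0.5) + (0)·(-0.5) + (3)·(-0.5)) / 3 = -3/3 = -1
  S[Y,Y] = ((2.25)·(2.25) + (1.25)·(1.25) + (-1.75)·(-1.75) + (-1.75)·(-1.75)) / 3 = 12.75/3 = 4.25
  S[Y,Z] = ((2.25)·(0.5) + (1.25)·(0.5) + (-1.75)·(-0.5) + (-1.75)·(-0.5)) / 3 = 3.5/3 = 1.1667
  S[Z,Z] = ((0.5)·(0.5) + (0.5)·(0.5) + (-0.5)·(-0.5) + (-0.5)·(-0.5)) / 3 = 1/3 = 0.3333

S is symmetric (S[j,i] = S[i,j]). Assembling:

S = [[8.6667, -2.6667, -1],
 [-2.6667, 4.25, 1.1667],
 [-1, 1.1667, 0.3333]]


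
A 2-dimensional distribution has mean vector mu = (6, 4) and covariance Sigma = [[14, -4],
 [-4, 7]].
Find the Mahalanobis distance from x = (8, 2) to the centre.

Step 1 — centre the observation: (x - mu) = (2, -2).

Step 2 — invert Sigma. det(Sigma) = 14·7 - (-4)² = 82.
  Sigma^{-1} = (1/det) · [[d, -b], [-b, a]] = [[0.0854, 0.0488],
 [0.0488, 0.1707]].

Step 3 — form the quadratic (x - mu)^T · Sigma^{-1} · (x - mu):
  Sigma^{-1} · (x - mu) = (0.0732, -0.2439).
  (x - mu)^T · [Sigma^{-1} · (x - mu)] = (2)·(0.0732) + (-2)·(-0.2439) = 0.6341.

Step 4 — take square root: d = √(0.6341) ≈ 0.7963.

d(x, mu) = √(0.6341) ≈ 0.7963


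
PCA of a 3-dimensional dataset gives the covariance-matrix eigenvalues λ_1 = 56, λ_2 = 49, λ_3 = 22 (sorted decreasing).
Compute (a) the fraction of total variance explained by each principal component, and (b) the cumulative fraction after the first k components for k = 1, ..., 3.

Step 1 — total variance = trace(Sigma) = Σ λ_i = 56 + 49 + 22 = 127.

Step 2 — fraction explained by component i = λ_i / Σ λ:
  PC1: 56/127 = 0.4409
  PC2: 49/127 = 0.3858
  PC3: 22/127 = 0.1732

Step 3 — cumulative fraction after k components = (λ_1 + ... + λ_k) / Σ λ:
  k = 1: 56/127 = 0.4409
  k = 2: (56 + 49)/127 = 105/127 = 0.8268
  k = 3: (56 + 49 + 22)/127 = 127/127 = 1

Summary (fraction, with percent):

explained: PC1 0.4409 (44.09%), PC2 0.3858 (38.58%), PC3 0.1732 (17.32%);  cumulative: 0.4409, 0.8268, 1


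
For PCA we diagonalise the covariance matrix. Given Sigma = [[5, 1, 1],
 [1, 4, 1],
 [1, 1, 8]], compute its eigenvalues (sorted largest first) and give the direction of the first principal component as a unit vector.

Step 1 — characteristic polynomial p(λ) = det(λI - Sigma) = λ³ - tr·λ² + c_1·λ - det, where tr = trace, c_1 = sum of the principal 2×2 minors, det = det(Sigma):
  tr = 5 + 4 + 8 = 17,
  c_1 = (5·4 - (1)²) + (5·8 - (1)²) + (4·8 - (1)²) = 19 + 39 + 31 = 89,
  det = 5·(4·8 - (1)²) - (1)·((1)·8 - (1)·(1)) + (1)·((1)·(1) - 4·(1)) = 5·(31) - (1)·(7) + (1)·(-3) = 145.
  So p(λ) = λ³ - 17λ² + 89λ - 145.
Step 2 — look for an integer root (rational root theorem: any rational root is an integer divisor of 145). Testing λ = 5:
  p(5) = 125 - 425 + 445 - 145 = 0  ✓
  Dividing out (λ - 5): p(λ) = (λ - 5)(λ² - 12λ + 29).
Step 3 — remaining eigenvalues from the quadratic λ² - 12λ + 29 = 0:
  Δ = 12² - 4·29 = 144 - 116 = 28,  λ = (12 ± √28)/2 = (12 ± 5.2915)/2 ≈ 8.6458 or 3.3542.
  Sorted: λ_1 = 8.6458,  λ_2 = 5,  λ_3 = 3.3542  (check: sum = 17 = tr ✓).

Step 4 — unit eigenvector for λ_1 ≈ 8.6458: v spans the null space of (Sigma - λ_1 I), whose rows are
  r_1 = (-3.6458, 1, 1),  r_2 = (1, -4.6458, 1),  r_3 = (1, 1, -0.6458).
  v is orthogonal to every row, so take v ∝ r_1 × r_2 = ((1)·(1) - (1)·(-4.6458), (1)·(1) - (-3.6458)·(1), (-3.6458)·(-4.6458) - (1)·(1)) ≈ (5.6458, 4.6458, 15.9373).
  Let u = (5.6458, 4.6458, 15.9373).
  ||u|| = √((5.6458)² + (4.6458)² + (15.9373)²) = √(307.4536) ≈ 17.5344,  v_1 = u/||u|| ≈ (0.322, 0.265, 0.9089) (||v_1|| = 1).

λ_1 = 8.6458,  λ_2 = 5,  λ_3 = 3.3542;  v_1 ≈ (0.322, 0.265, 0.9089)


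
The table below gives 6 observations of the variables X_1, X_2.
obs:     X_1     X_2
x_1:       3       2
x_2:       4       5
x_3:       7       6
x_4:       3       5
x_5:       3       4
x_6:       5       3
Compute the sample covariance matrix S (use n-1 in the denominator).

Step 1 — column means:
  mean(X_1) = (3 + 4 + 7 + 3 + 3 + 5) / 6 = 25/6 = 4.1667
  mean(X_2) = (2 + 5 + 6 + 5 + 4 + 3) / 6 = 25/6 = 4.1667

Step 2 — sample covariance S[i,j] = (1/(n-1)) · Σ_k (x_{k,i} - mean_i) · (x_{k,j} - mean_j), with n-1 = 5.
  S[X_1,X_1] = ((-1.1667)·(-1.1667) + (-0.1667)·(-0.1667) + (2.8333)·(2.8333) + (-1.1667)·(-1.1667) + (-1.1667)·(-1.1667) + (0.8333)·(0.8333)) / 5 = 12.8333/5 = 2.5667
  S[X_1,X_2] = ((-1.1667)·(-2.1667) + (-0.1667)·(0.8333) + (2.8333)·(1.8333) + (-1.1667)·(0.8333) + (-1.1667)·(-0.1667) + (0.8333)·(-1.1667)) / 5 = 5.8333/5 = 1.1667
  S[X_2,X_2] = ((-2.1667)·(-2.1667) + (0.8333)·(0.8333) + (1.8333)·(1.8333) + (0.8333)·(0.8333) + (-0.1667)·(-0.1667) + (-1.1667)·(-1.1667)) / 5 = 10.8333/5 = 2.1667

S is symmetric (S[j,i] = S[i,j]). Assembling:

S = [[2.5667, 1.1667],
 [1.1667, 2.1667]]


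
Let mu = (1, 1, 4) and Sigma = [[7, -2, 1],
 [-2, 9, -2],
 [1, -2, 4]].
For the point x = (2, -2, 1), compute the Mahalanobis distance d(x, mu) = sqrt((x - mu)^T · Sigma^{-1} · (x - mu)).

Step 1 — centre the observation: (x - mu) = (1, -3, -3).

Step 2 — invert Sigma (cofactor / det for 3×3, or solve directly):
  Sigma^{-1} = [[0.1546, 0.029, -0.0242],
 [0.029, 0.1304, 0.058],
 [-0.0242, 0.058, 0.285]].

Step 3 — form the quadratic (x - mu)^T · Sigma^{-1} · (x - mu):
  Sigma^{-1} · (x - mu) = (0.1401, -0.5362, -1.0531).
  (x - mu)^T · [Sigma^{-1} · (x - mu)] = (1)·(0.1401) + (-3)·(-0.5362) + (-3)·(-1.0531) = 4.9082.

Step 4 — take square root: d = √(4.9082) ≈ 2.2154.

d(x, mu) = √(4.9082) ≈ 2.2154


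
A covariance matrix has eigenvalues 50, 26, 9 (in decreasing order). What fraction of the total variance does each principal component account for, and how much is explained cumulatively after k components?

Step 1 — total variance = trace(Sigma) = Σ λ_i = 50 + 26 + 9 = 85.

Step 2 — fraction explained by component i = λ_i / Σ λ:
  PC1: 50/85 = 0.5882
  PC2: 26/85 = 0.3059
  PC3: 9/85 = 0.1059

Step 3 — cumulative fraction after k components = (λ_1 + ... + λ_k) / Σ λ:
  k = 1: 50/85 = 0.5882
  k = 2: (50 + 26)/85 = 76/85 = 0.8941
  k = 3: (50 + 26 + 9)/85 = 85/85 = 1

Summary (fraction, with percent):

explained: PC1 0.5882 (58.82%), PC2 0.3059 (30.59%), PC3 0.1059 (10.59%);  cumulative: 0.5882, 0.8941, 1


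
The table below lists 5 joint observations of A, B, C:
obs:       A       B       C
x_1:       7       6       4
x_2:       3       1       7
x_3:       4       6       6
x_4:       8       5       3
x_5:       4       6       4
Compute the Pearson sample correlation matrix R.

Step 1 — column means:
  mean(A) = (7 + 3 + 4 + 8 + 4) / 5 = 26/5 = 5.2
  mean(B) = (6 + 1 + 6 + 5 + 6) / 5 = 24/5 = 4.8
  mean(C) = (4 + 7 + 6 + 3 + 4) / 5 = 24/5 = 4.8

Step 2 — sample variances and covariances s[i,j] = (1/(n-1)) · Σ_k (x_{k,i} - mean_i) · (x_{k,j} - mean_j), with n-1 = 4:
  s[A,A] = ((1.8)·(1.8) + (-2.2)·(-2.2) + (-1.2)·(-1.2) + (2.8)·(2.8) + (-1.2)·(-1.2)) / 4 = 18.8/4 = 4.7
  s[A,B] = ((1.8)·(1.2) + (-2.2)·(-3.8) + (-1.2)·(1.2) + (2.8)·(0.2) + (-1.2)·(1.2)) / 4 = 8.2/4 = 2.05
  s[A,C] = ((1.8)·(-0.8) + (-2.2)·(2.2) + (-1.2)·(1.2) + (2.8)·(-1.8) + (-1.2)·(-0.8)) / 4 = -11.8/4 = -2.95
  s[B,B] = ((1.2)·(1.2) + (-3.8)·(-3.8) + (1.2)·(1.2) + (0.2)·(0.2) + (1.2)·(1.2)) / 4 = 18.8/4 = 4.7
  s[B,C] = ((1.2)·(-0.8) + (-3.8)·(2.2) + (1.2)·(1.2) + (0.2)·(-1.8) + (1.2)·(-0.8)) / 4 = -9.2/4 = -2.3
  s[C,C] = ((-0.8)·(-0.8) + (2.2)·(2.2) + (1.2)·(1.2) + (-1.8)·(-1.8) + (-0.8)·(-0.8)) / 4 = 10.8/4 = 2.7
  Sample standard deviations s_i = √(s[i,i]):
  s(A) = √(4.7) = 2.1679
  s(B) = √(4.7) = 2.1679
  s(C) = √(2.7) = 1.6432

Step 3 — r_{ij} = s_{ij} / (s_i · s_j):
  r[A,A] = 1 (diagonal).
  r[A,B] = 2.05 / (2.1679 · 2.1679) = 2.05 / 4.7 = 0.4362
  r[A,C] = -2.95 / (2.1679 · 1.6432) = -2.95 / 3.5623 = -0.8281
  r[B,B] = 1 (diagonal).
  r[B,C] = -2.3 / (2.1679 · 1.6432) = -2.3 / 3.5623 = -0.6456
  r[C,C] = 1 (diagonal).

R is symmetric with unit diagonal. Assembling:

R = [[1, 0.4362, -0.8281],
 [0.4362, 1, -0.6456],
 [-0.8281, -0.6456, 1]]


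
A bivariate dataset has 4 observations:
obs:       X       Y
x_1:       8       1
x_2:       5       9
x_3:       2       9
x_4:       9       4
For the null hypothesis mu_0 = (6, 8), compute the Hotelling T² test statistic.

Step 1 — sample mean vector:
  mean(X) = (8 + 5 + 2 + 9) / 4 = 24/4 = 6
  mean(Y) = (1 + 9 + 9 + 4) / 4 = 23/4 = 5.75
  x̄ = (6, 5.75),  deviation x̄ - mu_0 = (6, 5.75) - (6, 8) = (0, -2.25).

Step 2 — sample covariance matrix, S[i,j] = (1/(n-1)) · Σ_k (x_{k,i} - mean_i) · (x_{k,j} - mean_j), divisor n-1 = 3:
  S[X,X] = ((2)·(2) + (-1)·(-1) + (-4)·(-4) + (3)·(3)) / 3 = 30/3 = 10
  S[X,Y] = ((2)·(-4.75) + (-1)·(3.25) + (-4)·(3.25) + (3)·(-1.75)) / 3 = -31/3 = -10.3333
  S[Y,Y] = ((-4.75)·(-4.75) + (3.25)·(3.25) + (3.25)·(3.25) + (-1.75)·(-1.75)) / 3 = 46.75/3 = 15.5833
  S = [[10, -10.3333],
 [-10.3333, 15.5833]].

Step 3 — invert S. det(S) = 10·15.5833 - (-10.3333)² = 49.0556.
  S^{-1} = (1/det) · [[d, -b], [-b, a]] = [[0.3177, 0.2106],
 [0.2106, 0.2039]].

Step 4 — quadratic form (x̄ - mu_0)^T · S^{-1} · (x̄ - mu_0):
  S^{-1} · (x̄ - mu_0) = (-0.474, -0.4587),
  (x̄ - mu_0)^T · [...] = (0)·(-0.474) + (-2.25)·(-0.4587) = 1.032.

Step 5 — scale by n: T² = 4 · 1.032 = 4.128.

T² ≈ 4.128


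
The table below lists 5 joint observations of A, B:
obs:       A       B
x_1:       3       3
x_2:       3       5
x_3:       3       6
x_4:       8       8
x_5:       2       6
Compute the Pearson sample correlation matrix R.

Step 1 — column means:
  mean(A) = (3 + 3 + 3 + 8 + 2) / 5 = 19/5 = 3.8
  mean(B) = (3 + 5 + 6 + 8 + 6) / 5 = 28/5 = 5.6

Step 2 — sample variances and covariances s[i,j] = (1/(n-1)) · Σ_k (x_{k,i} - mean_i) · (x_{k,j} - mean_j), with n-1 = 4:
  s[A,A] = ((-0.8)·(-0.8) + (-0.8)·(-0.8) + (-0.8)·(-0.8) + (4.2)·(4.2) + (-1.8)·(-1.8)) / 4 = 22.8/4 = 5.7
  s[A,B] = ((-0.8)·(-2.6) + (-0.8)·(-0.6) + (-0.8)·(0.4) + (4.2)·(2.4) + (-1.8)·(0.4)) / 4 = 11.6/4 = 2.9
  s[B,B] = ((-2.6)·(-2.6) + (-0.6)·(-0.6) + (0.4)·(0.4) + (2.4)·(2.4) + (0.4)·(0.4)) / 4 = 13.2/4 = 3.3
  Sample standard deviations s_i = √(s[i,i]):
  s(A) = √(5.7) = 2.3875
  s(B) = √(3.3) = 1.8166

Step 3 — r_{ij} = s_{ij} / (s_i · s_j):
  r[A,A] = 1 (diagonal).
  r[A,B] = 2.9 / (2.3875 · 1.8166) = 2.9 / 4.337 = 0.6687
  r[B,B] = 1 (diagonal).

R is symmetric with unit diagonal. Assembling:

R = [[1, 0.6687],
 [0.6687, 1]]


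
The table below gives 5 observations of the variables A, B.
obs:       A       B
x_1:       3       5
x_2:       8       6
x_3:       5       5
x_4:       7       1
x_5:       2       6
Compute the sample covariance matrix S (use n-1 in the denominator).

Step 1 — column means:
  mean(A) = (3 + 8 + 5 + 7 + 2) / 5 = 25/5 = 5
  mean(B) = (5 + 6 + 5 + 1 + 6) / 5 = 23/5 = 4.6

Step 2 — sample covariance S[i,j] = (1/(n-1)) · Σ_k (x_{k,i} - mean_i) · (x_{k,j} - mean_j), with n-1 = 4.
  S[A,A] = ((-2)·(-2) + (3)·(3) + (0)·(0) + (2)·(2) + (-3)·(-3)) / 4 = 26/4 = 6.5
  S[A,B] = ((-2)·(0.4) + (3)·(1.4) + (0)·(0.4) + (2)·(-3.6) + (-3)·(1.4)) / 4 = -8/4 = -2
  S[B,B] = ((0.4)·(0.4) + (1.4)·(1.4) + (0.4)·(0.4) + (-3.6)·(-3.6) + (1.4)·(1.4)) / 4 = 17.2/4 = 4.3

S is symmetric (S[j,i] = S[i,j]). Assembling:

S = [[6.5, -2],
 [-2, 4.3]]


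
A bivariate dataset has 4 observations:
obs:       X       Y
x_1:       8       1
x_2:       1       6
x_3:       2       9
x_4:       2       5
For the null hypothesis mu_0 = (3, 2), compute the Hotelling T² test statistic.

Step 1 — sample mean vector:
  mean(X) = (8 + 1 + 2 + 2) / 4 = 13/4 = 3.25
  mean(Y) = (1 + 6 + 9 + 5) / 4 = 21/4 = 5.25
  x̄ = (3.25, 5.25),  deviation x̄ - mu_0 = (3.25, 5.25) - (3, 2) = (0.25, 3.25).

Step 2 — sample covariance matrix, S[i,j] = (1/(n-1)) · Σ_k (x_{k,i} - mean_i) · (x_{k,j} - mean_j), divisor n-1 = 3:
  S[X,X] = ((4.75)·(4.75) + (-2.25)·(-2.25) + (-1.25)·(-1.25) + (-1.25)·(-1.25)) / 3 = 30.75/3 = 10.25
  S[X,Y] = ((4.75)·(-4.25) + (-2.25)·(0.75) + (-1.25)·(3.75) + (-1.25)·(-0.25)) / 3 = -26.25/3 = -8.75
  S[Y,Y] = ((-4.25)·(-4.25) + (0.75)·(0.75) + (3.75)·(3.75) + (-0.25)·(-0.25)) / 3 = 32.75/3 = 10.9167
  S = [[10.25, -8.75],
 [-8.75, 10.9167]].

Step 3 — invert S. det(S) = 10.25·10.9167 - (-8.75)² = 35.3333.
  S^{-1} = (1/det) · [[d, -b], [-b, a]] = [[0.309, 0.2476],
 [0.2476, 0.2901]].

Step 4 — quadratic form (x̄ - mu_0)^T · S^{-1} · (x̄ - mu_0):
  S^{-1} · (x̄ - mu_0) = (0.8821, 1.0047),
  (x̄ - mu_0)^T · [...] = (0.25)·(0.8821) + (3.25)·(1.0047) = 3.4858.

Step 5 — scale by n: T² = 4 · 3.4858 = 13.9434.

T² ≈ 13.9434


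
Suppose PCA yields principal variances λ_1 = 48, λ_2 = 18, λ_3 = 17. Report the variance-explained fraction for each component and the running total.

Step 1 — total variance = trace(Sigma) = Σ λ_i = 48 + 18 + 17 = 83.

Step 2 — fraction explained by component i = λ_i / Σ λ:
  PC1: 48/83 = 0.5783
  PC2: 18/83 = 0.2169
  PC3: 17/83 = 0.2048

Step 3 — cumulative fraction after k components = (λ_1 + ... + λ_k) / Σ λ:
  k = 1: 48/83 = 0.5783
  k = 2: (48 + 18)/83 = 66/83 = 0.7952
  k = 3: (48 + 18 + 17)/83 = 83/83 = 1

Summary (fraction, with percent):

explained: PC1 0.5783 (57.83%), PC2 0.2169 (21.69%), PC3 0.2048 (20.48%);  cumulative: 0.5783, 0.7952, 1


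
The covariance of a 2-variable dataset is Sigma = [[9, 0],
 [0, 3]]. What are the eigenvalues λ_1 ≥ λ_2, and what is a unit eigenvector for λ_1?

Step 1 — characteristic polynomial of 2×2 Sigma:
  det(Sigma - λI) = λ² - trace · λ + det = 0.
  trace = 9 + 3 = 12, det = 9·3 - (0)² = 27.
Step 2 — discriminant:
  Δ = trace² - 4·det = 144 - 108 = 36.
Step 3 — eigenvalues:
  λ = (trace ± √Δ)/2 = (12 ± 6)/2,
  λ_1 = 9,  λ_2 = 3.

Step 4 — unit eigenvector for λ_1: Sigma is diagonal, so its eigenvectors are the coordinate axes. λ_1 = 9 is the diagonal entry on the first coordinate axis, hence
  v_1 = (1, 0) (||v_1|| = 1).

λ_1 = 9,  λ_2 = 3;  v_1 ≈ (1, 0)


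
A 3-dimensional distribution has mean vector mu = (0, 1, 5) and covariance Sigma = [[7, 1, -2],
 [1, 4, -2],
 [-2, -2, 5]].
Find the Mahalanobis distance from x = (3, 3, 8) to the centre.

Step 1 — centre the observation: (x - mu) = (3, 2, 3).

Step 2 — invert Sigma (cofactor / det for 3×3, or solve directly):
  Sigma^{-1} = [[0.1616, -0.0101, 0.0606],
 [-0.0101, 0.3131, 0.1212],
 [0.0606, 0.1212, 0.2727]].

Step 3 — form the quadratic (x - mu)^T · Sigma^{-1} · (x - mu):
  Sigma^{-1} · (x - mu) = (0.6465, 0.9596, 1.2424).
  (x - mu)^T · [Sigma^{-1} · (x - mu)] = (3)·(0.6465) + (2)·(0.9596) + (3)·(1.2424) = 7.5859.

Step 4 — take square root: d = √(7.5859) ≈ 2.7542.

d(x, mu) = √(7.5859) ≈ 2.7542


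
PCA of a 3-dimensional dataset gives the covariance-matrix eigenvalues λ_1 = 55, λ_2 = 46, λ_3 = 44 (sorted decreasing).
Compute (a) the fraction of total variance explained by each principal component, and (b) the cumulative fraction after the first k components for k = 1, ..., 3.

Step 1 — total variance = trace(Sigma) = Σ λ_i = 55 + 46 + 44 = 145.

Step 2 — fraction explained by component i = λ_i / Σ λ:
  PC1: 55/145 = 0.3793
  PC2: 46/145 = 0.3172
  PC3: 44/145 = 0.3034

Step 3 — cumulative fraction after k components = (λ_1 + ... + λ_k) / Σ λ:
  k = 1: 55/145 = 0.3793
  k = 2: (55 + 46)/145 = 101/145 = 0.6966
  k = 3: (55 + 46 + 44)/145 = 145/145 = 1

Summary (fraction, with percent):

explained: PC1 0.3793 (37.93%), PC2 0.3172 (31.72%), PC3 0.3034 (30.34%);  cumulative: 0.3793, 0.6966, 1


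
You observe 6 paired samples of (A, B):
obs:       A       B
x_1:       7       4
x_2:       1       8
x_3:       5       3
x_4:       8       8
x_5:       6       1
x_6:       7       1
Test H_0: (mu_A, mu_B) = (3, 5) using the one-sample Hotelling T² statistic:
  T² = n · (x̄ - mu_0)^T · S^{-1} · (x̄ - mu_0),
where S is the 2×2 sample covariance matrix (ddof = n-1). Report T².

Step 1 — sample mean vector:
  mean(A) = (7 + 1 + 5 + 8 + 6 + 7) / 6 = 34/6 = 5.6667
  mean(B) = (4 + 8 + 3 + 8 + 1 + 1) / 6 = 25/6 = 4.1667
  x̄ = (5.6667, 4.1667),  deviation x̄ - mu_0 = (5.6667, 4.1667) - (3, 5) = (2.6667, -0.8333).

Step 2 — sample covariance matrix, S[i,j] = (1/(n-1)) · Σ_k (x_{k,i} - mean_i) · (x_{k,j} - mean_j), divisor n-1 = 5:
  S[A,A] = ((1.3333)·(1.3333) + (-4.6667)·(-4.6667) + (-0.6667)·(-0.6667) + (2.3333)·(2.3333) + (0.3333)·(0.3333) + (1.3333)·(1.3333)) / 5 = 31.3333/5 = 6.2667
  S[A,B] = ((1.3333)·(-0.1667) + (-4.6667)·(3.8333) + (-0.6667)·(-1.1667) + (2.3333)·(3.8333) + (0.3333)·(-3.1667) + (1.3333)·(-3.1667)) / 5 = -13.6667/5 = -2.7333
  S[B,B] = ((-0.1667)·(-0.1667) + (3.8333)·(3.8333) + (-1.1667)·(-1.1667) + (3.8333)·(3.8333) + (-3.1667)·(-3.1667) + (-3.1667)·(-3.1667)) / 5 = 50.8333/5 = 10.1667
  S = [[6.2667, -2.7333],
 [-2.7333, 10.1667]].

Step 3 — invert S. det(S) = 6.2667·10.1667 - (-2.7333)² = 56.24.
  S^{-1} = (1/det) · [[d, -b], [-b, a]] = [[0.1808, 0.0486],
 [0.0486, 0.1114]].

Step 4 — quadratic form (x̄ - mu_0)^T · S^{-1} · (x̄ - mu_0):
  S^{-1} · (x̄ - mu_0) = (0.4416, 0.0367),
  (x̄ - mu_0)^T · [...] = (2.6667)·(0.4416) + (-0.8333)·(0.0367) = 1.1469.

Step 5 — scale by n: T² = 6 · 1.1469 = 6.8812.

T² ≈ 6.8812
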